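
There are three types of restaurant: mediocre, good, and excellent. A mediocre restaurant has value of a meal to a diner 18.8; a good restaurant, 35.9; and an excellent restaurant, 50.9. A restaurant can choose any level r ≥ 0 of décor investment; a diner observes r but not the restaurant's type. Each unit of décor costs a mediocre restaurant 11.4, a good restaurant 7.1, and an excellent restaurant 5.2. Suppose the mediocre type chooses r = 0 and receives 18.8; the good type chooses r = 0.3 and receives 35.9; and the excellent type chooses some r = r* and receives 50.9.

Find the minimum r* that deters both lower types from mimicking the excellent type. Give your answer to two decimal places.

2.82

Mediocre type (on-path payoff 18.8) won't mimic when 18.8 ≥ 50.9 − 11.4·r*, i.e. r* ≥ 2.82.
Good type (on-path payoff 35.9 − 7.1×0.3 = 33.77) won't mimic when 33.77 ≥ 50.9 − 7.1·r*, i.e. r* ≥ 2.41.
Both must hold, so r* = max(2.82, 2.41) = 2.82. The mediocre type's constraint binds.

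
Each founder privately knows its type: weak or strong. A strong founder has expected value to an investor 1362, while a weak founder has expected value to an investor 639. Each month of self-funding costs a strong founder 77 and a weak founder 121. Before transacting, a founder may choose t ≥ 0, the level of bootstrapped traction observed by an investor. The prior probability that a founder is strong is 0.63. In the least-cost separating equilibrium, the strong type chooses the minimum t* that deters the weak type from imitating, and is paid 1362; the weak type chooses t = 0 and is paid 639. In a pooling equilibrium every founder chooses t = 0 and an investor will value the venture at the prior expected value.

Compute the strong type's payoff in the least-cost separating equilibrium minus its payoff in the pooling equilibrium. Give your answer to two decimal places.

Least-cost separating signal: t* solves 639 = 1362 − 121·t*, so t* = (1362 − 639)/121 ≈ 5.9752.
Strong type's separating payoff: 1362 − 77 × t* = 1362 − 77 × (1362 − 639)/121 = 1362 − 55671/121 ≈ 901.9091.
Pooling payoff: 0.63 × 1362 + 0.37 × 639 = 1094.49.
Difference: 901.9091 − 1094.49 = -192.5809, i.e. -192.58 to two decimal places.
The strong type would prefer the pooling outcome.

-192.58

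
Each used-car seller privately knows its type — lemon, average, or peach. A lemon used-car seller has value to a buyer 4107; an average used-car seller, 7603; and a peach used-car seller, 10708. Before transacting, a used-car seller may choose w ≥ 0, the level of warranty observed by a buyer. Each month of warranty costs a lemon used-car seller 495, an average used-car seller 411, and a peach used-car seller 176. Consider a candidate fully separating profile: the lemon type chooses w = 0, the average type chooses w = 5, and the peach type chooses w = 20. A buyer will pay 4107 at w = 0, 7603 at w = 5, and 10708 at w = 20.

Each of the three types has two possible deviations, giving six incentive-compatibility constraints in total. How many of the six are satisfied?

5

Peach (own payoff 10708 − 176×20 = 7188): to w=0 gives 4107 → no gain ✓; to w=5 gives 7603 − 176×5 = 6723 → no gain ✓.
Lemon (own payoff 4107): to w=5 gives 7603 − 495×5 = 5128 → profitable ✗; to w=20 gives 10708 − 495×20 = 808 → no gain ✓.
Average (own payoff 7603 − 411×5 = 5548): to w=0 gives 4107 → no gain ✓; to w=20 gives 10708 − 411×20 = 2488 → no gain ✓.
5 of the 6 constraints hold; not an equilibrium.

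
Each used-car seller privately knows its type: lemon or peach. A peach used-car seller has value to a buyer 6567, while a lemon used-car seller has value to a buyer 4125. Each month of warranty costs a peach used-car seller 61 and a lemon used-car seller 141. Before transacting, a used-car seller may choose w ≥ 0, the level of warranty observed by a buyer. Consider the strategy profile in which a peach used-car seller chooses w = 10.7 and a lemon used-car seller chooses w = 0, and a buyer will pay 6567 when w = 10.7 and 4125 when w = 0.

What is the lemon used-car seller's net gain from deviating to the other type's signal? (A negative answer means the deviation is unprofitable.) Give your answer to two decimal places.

933.30

Playing w = 0 the lemon used-car seller receives 4125.
Deviating to w = 10.7 brings payment 6567 at cost 141 × 10.7 = 1508.7, netting 5058.3.
Gain from deviating: 5058.3 − 4125 = 933.30.
The gain is positive, so the lemon type's incentive-compatibility constraint is violated — this profile is not a separating equilibrium.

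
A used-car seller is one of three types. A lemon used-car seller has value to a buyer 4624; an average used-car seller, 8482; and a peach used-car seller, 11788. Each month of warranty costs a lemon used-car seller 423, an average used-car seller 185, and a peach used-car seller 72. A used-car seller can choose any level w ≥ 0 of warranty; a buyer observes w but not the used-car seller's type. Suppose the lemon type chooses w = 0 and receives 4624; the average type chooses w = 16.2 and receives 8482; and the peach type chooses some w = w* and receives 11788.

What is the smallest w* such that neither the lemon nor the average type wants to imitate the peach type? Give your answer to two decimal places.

Lemon type (on-path payoff 4624) won't mimic when 4624 ≥ 11788 − 423·w*, i.e. w* ≥ 16.94.
Average type (on-path payoff 8482 − 185×16.2 = 5485) won't mimic when 5485 ≥ 11788 − 185·w*, i.e. w* ≥ 34.07.
Both must hold, so w* = max(16.94, 34.07) = 34.07. The average type's constraint binds.

34.07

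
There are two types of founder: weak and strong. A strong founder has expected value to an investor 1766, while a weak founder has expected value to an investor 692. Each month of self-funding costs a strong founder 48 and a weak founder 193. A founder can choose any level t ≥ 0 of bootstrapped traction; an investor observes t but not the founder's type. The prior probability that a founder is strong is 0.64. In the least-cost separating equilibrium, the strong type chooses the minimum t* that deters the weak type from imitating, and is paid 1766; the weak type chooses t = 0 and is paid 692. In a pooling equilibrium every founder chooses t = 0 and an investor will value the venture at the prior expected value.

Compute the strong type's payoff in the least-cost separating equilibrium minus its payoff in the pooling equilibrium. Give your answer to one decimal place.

Least-cost separating signal: t* solves 692 = 1766 − 193·t*, so t* = (1766 − 692)/193 ≈ 5.5648.
Strong type's separating payoff: 1766 − 48 × t* = 1766 − 48 × (1766 − 692)/193 = 1766 − 51552/193 ≈ 1498.891.
Pooling payoff: 0.64 × 1766 + 0.36 × 692 = 1379.36.
Difference: 1498.891 − 1379.36 = 119.531, i.e. 119.5 to one decimal place.
The strong type prefers to separate.

119.5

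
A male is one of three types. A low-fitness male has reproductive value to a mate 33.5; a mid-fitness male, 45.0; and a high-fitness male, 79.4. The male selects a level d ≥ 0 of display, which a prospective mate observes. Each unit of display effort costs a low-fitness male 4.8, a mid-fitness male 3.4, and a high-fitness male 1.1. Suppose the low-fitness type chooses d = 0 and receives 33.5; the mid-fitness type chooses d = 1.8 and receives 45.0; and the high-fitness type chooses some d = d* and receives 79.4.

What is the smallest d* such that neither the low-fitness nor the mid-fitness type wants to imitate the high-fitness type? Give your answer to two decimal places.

Mid-fitness type (on-path payoff 45.0 − 3.4×1.8 = 38.88) won't mimic when 38.88 ≥ 79.4 − 3.4·d*, i.e. d* ≥ 11.92.
Low-fitness type (on-path payoff 33.5) won't mimic when 33.5 ≥ 79.4 − 4.8·d*, i.e. d* ≥ 9.56.
Both must hold, so d* = max(9.56, 11.92) = 11.92. The mid-fitness type's constraint binds.

11.92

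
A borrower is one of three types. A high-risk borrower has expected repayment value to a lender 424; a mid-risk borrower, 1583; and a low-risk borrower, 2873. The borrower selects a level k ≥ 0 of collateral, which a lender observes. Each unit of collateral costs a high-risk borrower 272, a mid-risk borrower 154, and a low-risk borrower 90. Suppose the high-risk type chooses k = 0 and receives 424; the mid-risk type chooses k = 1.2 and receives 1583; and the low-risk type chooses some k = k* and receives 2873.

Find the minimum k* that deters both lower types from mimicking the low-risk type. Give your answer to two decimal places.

9.58

Mid-risk type (on-path payoff 1583 − 154×1.2 = 1398.2) won't mimic when 1398.2 ≥ 2873 − 154·k*, i.e. k* ≥ 9.58.
High-risk type (on-path payoff 424) won't mimic when 424 ≥ 2873 − 272·k*, i.e. k* ≥ 9.00.
Both must hold, so k* = max(9.00, 9.58) = 9.58. The mid-risk type's constraint binds.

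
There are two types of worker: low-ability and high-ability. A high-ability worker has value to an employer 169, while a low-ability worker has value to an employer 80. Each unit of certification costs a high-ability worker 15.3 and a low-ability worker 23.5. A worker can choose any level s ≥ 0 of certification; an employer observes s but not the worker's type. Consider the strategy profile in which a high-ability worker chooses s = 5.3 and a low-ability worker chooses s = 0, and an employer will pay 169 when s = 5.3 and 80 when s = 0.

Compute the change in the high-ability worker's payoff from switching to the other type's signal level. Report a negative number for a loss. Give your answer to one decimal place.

-7.9

Playing s = 5.3 the high-ability worker receives 169 − 15.3 × 5.3 = 87.91.
Deviating to s = 0 yields 80 instead.
Gain from deviating: 80 − 87.91 = -7.91, i.e. -7.9 to one decimal place.
The gain is negative, so the high-ability type's incentive-compatibility constraint is satisfied.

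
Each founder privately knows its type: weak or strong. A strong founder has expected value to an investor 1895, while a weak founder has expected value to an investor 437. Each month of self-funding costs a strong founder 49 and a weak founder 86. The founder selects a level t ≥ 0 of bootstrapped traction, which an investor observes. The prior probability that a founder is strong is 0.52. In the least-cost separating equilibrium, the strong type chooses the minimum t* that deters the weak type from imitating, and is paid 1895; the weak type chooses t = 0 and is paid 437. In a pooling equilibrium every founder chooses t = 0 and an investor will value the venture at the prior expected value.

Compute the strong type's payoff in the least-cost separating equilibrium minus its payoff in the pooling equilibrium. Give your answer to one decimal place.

-130.9

Least-cost separating signal: t* solves 437 = 1895 − 86·t*, so t* = (1895 − 437)/86 ≈ 16.9535.
Strong type's separating payoff: 1895 − 49 × t* = 1895 − 49 × (1895 − 437)/86 = 1895 − 71442/86 ≈ 1064.279.
Pooling payoff: 0.52 × 1895 + 0.48 × 437 = 1195.16.
Difference: 1064.279 − 1195.16 = -130.881, i.e. -130.9 to one decimal place.
The strong type would prefer the pooling outcome.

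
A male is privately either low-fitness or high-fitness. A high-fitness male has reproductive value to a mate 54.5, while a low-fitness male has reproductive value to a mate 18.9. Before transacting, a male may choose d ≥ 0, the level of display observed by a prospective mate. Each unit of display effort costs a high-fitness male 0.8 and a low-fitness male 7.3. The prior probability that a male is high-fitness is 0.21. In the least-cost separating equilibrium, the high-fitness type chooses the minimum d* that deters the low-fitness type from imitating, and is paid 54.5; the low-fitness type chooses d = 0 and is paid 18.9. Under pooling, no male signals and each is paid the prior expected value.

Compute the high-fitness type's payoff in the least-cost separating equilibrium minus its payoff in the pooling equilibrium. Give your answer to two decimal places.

24.22

Least-cost separating signal: d* solves 18.9 = 54.5 − 7.3·d*, so d* = (54.5 − 18.9)/7.3 ≈ 4.8767.
High-fitness type's separating payoff: 54.5 − 0.8 × d* = 54.5 − 0.8 × (54.5 − 18.9)/7.3 = 54.5 − 28.48/7.3 ≈ 50.5986.
Pooling payoff: 0.21 × 54.5 + 0.79 × 18.9 = 26.376.
Difference: 50.5986 − 26.376 = 24.2226, i.e. 24.22 to two decimal places.
The high-fitness type prefers to separate.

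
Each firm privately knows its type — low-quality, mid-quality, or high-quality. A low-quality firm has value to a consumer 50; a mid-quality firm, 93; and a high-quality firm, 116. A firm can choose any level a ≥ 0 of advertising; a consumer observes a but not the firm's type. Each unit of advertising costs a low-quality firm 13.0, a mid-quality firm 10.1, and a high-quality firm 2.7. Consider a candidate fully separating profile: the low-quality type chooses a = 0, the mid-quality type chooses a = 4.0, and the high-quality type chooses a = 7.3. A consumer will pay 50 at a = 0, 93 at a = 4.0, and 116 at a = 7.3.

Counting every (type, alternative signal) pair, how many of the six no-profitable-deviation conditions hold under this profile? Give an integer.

6

Mid-quality (own payoff 93 − 10.1×4.0 = 52.6): to a=0 gives 50 → no gain ✓; to a=7.3 gives 116 − 10.1×7.3 = 42.27 → no gain ✓.
High-quality (own payoff 116 − 2.7×7.3 = 96.29): to a=0 gives 50 → no gain ✓; to a=4.0 gives 93 − 2.7×4.0 = 82.2 → no gain ✓.
Low-quality (own payoff 50): to a=4.0 gives 93 − 13.0×4.0 = 41 → no gain ✓; to a=7.3 gives 116 − 13.0×7.3 = 21.1 → no gain ✓.
6 of the 6 constraints hold; this profile is a separating equilibrium.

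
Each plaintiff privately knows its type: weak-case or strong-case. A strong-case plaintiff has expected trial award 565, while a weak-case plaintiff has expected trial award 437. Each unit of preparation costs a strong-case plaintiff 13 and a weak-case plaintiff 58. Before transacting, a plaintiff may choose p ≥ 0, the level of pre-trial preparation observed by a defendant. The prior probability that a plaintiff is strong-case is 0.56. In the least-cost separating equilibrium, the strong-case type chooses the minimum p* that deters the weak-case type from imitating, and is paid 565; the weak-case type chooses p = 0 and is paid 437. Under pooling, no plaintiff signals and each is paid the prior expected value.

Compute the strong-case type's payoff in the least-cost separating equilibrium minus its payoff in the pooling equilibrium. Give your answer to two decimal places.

Least-cost separating signal: p* solves 437 = 565 − 58·p*, so p* = (565 − 437)/58 ≈ 2.2069.
Strong-case type's separating payoff: 565 − 13 × p* = 565 − 13 × (565 − 437)/58 = 565 − 1664/58 ≈ 536.3103.
Pooling payoff: 0.56 × 565 + 0.44 × 437 = 508.68.
Difference: 536.3103 − 508.68 = 27.6303, i.e. 27.63 to two decimal places.
The strong-case type prefers to separate.

27.63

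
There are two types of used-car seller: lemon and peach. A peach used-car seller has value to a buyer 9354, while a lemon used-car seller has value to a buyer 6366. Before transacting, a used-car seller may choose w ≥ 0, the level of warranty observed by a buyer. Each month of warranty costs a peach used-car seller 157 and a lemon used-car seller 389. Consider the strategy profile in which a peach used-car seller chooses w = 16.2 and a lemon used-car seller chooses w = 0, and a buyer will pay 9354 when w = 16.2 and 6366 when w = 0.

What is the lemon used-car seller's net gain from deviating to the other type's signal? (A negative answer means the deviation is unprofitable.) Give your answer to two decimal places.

-3313.80

Playing w = 0 the lemon used-car seller receives 6366.
Deviating to w = 16.2 brings payment 9354 at cost 389 × 16.2 = 6301.8, netting 3052.2.
Gain from deviating: 3052.2 − 6366 = -3313.80.
The gain is negative, so the lemon type's incentive-compatibility constraint is satisfied.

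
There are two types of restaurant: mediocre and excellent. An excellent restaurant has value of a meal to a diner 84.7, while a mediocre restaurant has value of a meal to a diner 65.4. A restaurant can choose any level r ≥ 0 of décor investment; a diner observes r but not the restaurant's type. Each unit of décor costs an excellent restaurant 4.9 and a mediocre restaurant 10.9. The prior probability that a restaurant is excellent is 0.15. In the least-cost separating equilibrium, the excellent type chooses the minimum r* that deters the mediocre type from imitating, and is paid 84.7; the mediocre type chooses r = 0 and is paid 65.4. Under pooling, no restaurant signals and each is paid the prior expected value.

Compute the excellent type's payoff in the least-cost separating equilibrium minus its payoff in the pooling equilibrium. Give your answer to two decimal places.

7.73

Least-cost separating signal: r* solves 65.4 = 84.7 − 10.9·r*, so r* = (84.7 − 65.4)/10.9 ≈ 1.7706.
Excellent type's separating payoff: 84.7 − 4.9 × r* = 84.7 − 4.9 × (84.7 − 65.4)/10.9 = 84.7 − 94.57/10.9 ≈ 76.0239.
Pooling payoff: 0.15 × 84.7 + 0.85 × 65.4 = 68.295.
Difference: 76.0239 − 68.295 = 7.7289, i.e. 7.73 to two decimal places.
The excellent type prefers to separate.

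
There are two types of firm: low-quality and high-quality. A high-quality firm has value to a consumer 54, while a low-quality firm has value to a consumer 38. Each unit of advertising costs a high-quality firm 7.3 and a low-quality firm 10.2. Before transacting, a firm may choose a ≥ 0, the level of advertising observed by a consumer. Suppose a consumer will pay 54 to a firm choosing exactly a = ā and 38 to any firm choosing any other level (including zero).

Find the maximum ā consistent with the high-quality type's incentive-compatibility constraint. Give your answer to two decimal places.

2.19

Choosing ā yields the high-quality type 54 − 7.3·ā; choosing zero yields 38.
The high-quality type is indifferent at 54 − 7.3·ā = 38, i.e. ā = (54 − 38) / 7.3 ≈ 2.19.
For any ā above 2.19 the high-quality type would rather pool at zero, so separation collapses.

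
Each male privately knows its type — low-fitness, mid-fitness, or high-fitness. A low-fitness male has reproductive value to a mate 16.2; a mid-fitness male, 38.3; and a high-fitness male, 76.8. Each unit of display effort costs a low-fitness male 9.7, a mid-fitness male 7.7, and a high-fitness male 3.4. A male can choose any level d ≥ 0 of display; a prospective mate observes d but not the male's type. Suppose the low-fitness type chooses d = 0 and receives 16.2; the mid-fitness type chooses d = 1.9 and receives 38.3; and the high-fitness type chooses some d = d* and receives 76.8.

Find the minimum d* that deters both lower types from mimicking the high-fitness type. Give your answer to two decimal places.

6.90

Low-fitness type (on-path payoff 16.2) won't mimic when 16.2 ≥ 76.8 − 9.7·d*, i.e. d* ≥ 6.25.
Mid-fitness type (on-path payoff 38.3 − 7.7×1.9 = 23.67) won't mimic when 23.67 ≥ 76.8 − 7.7·d*, i.e. d* ≥ 6.90.
Both must hold, so d* = max(6.25, 6.90) = 6.90. The mid-fitness type's constraint binds.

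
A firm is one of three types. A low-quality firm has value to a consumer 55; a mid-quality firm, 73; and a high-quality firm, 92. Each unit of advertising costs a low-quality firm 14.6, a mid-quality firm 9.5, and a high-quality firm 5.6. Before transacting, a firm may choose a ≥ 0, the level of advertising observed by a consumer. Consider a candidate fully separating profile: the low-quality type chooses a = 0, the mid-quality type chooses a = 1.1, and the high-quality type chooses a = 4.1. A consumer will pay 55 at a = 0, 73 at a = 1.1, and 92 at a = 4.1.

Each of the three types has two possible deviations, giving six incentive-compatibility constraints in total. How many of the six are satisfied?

Low-quality (own payoff 55): to a=1.1 gives 73 − 14.6×1.1 = 56.94 → profitable ✗; to a=4.1 gives 92 − 14.6×4.1 = 32.14 → no gain ✓.
Mid-quality (own payoff 73 − 9.5×1.1 = 62.55): to a=0 gives 55 → no gain ✓; to a=4.1 gives 92 − 9.5×4.1 = 53.05 → no gain ✓.
High-quality (own payoff 92 − 5.6×4.1 = 69.04): to a=0 gives 55 → no gain ✓; to a=1.1 gives 73 − 5.6×1.1 = 66.84 → no gain ✓.
5 of the 6 constraints hold; not an equilibrium.

5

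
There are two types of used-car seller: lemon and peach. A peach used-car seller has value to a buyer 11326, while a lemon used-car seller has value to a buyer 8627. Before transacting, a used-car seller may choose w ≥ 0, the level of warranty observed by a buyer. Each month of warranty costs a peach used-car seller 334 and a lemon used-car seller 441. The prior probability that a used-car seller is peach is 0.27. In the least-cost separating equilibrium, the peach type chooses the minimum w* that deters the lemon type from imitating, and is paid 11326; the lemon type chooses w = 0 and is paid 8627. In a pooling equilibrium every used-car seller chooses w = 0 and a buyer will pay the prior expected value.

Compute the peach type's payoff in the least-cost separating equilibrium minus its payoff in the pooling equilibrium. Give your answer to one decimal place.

-73.9

Least-cost separating signal: w* solves 8627 = 11326 − 441·w*, so w* = (11326 − 8627)/441 ≈ 6.1202.
Peach type's separating payoff: 11326 − 334 × w* = 11326 − 334 × (11326 − 8627)/441 = 11326 − 901466/441 ≈ 9281.859.
Pooling payoff: 0.27 × 11326 + 0.73 × 8627 = 9355.73.
Difference: 9281.859 − 9355.73 = -73.871, i.e. -73.9 to one decimal place.
The peach type would prefer the pooling outcome.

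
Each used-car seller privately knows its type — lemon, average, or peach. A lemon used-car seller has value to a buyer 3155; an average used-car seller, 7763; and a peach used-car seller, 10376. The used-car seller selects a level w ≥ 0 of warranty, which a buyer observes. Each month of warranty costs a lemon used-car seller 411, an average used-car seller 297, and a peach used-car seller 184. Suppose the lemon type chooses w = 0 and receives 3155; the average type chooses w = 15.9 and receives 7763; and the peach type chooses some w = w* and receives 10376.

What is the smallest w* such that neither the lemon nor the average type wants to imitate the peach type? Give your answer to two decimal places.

24.70

Lemon type (on-path payoff 3155) won't mimic when 3155 ≥ 10376 − 411·w*, i.e. w* ≥ 17.57.
Average type (on-path payoff 7763 − 297×15.9 = 3040.7) won't mimic when 3040.7 ≥ 10376 − 297·w*, i.e. w* ≥ 24.70.
Both must hold, so w* = max(17.57, 24.70) = 24.70. The average type's constraint binds.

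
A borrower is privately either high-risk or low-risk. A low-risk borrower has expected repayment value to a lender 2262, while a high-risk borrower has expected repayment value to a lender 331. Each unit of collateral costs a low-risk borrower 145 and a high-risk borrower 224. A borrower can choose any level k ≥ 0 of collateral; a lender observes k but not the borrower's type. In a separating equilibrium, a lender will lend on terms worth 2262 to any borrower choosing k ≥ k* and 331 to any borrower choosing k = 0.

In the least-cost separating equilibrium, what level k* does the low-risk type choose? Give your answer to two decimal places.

8.62

A high-risk borrower choosing k = 0 receives 331.
Imitating at k* instead would pay 2262 at cost 224·k*, netting 2262 − 224·k*.
Indifference: 331 = 2262 − 224·k*, so k* = (2262 − 331) / 224 ≈ 8.62.
This is the high-risk type's binding incentive-compatibility constraint; any k ≥ 8.62 sustains separation on that side.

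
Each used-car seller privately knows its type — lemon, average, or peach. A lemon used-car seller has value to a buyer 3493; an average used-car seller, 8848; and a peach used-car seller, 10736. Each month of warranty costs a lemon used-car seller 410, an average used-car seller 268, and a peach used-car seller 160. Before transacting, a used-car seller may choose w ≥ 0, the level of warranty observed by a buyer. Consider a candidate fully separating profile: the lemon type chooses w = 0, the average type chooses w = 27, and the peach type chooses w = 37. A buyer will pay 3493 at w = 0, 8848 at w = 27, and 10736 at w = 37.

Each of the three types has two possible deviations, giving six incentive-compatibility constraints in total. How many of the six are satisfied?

Peach (own payoff 10736 − 160×37 = 4816): to w=0 gives 3493 → no gain ✓; to w=27 gives 8848 − 160×27 = 4528 → no gain ✓.
Average (own payoff 8848 − 268×27 = 1612): to w=0 gives 3493 → profitable ✗; to w=37 gives 10736 − 268×37 = 820 → no gain ✓.
Lemon (own payoff 3493): to w=27 gives 8848 − 410×27 = -2222 → no gain ✓; to w=37 gives 10736 − 410×37 = -4434 → no gain ✓.
5 of the 6 constraints hold; not an equilibrium.

5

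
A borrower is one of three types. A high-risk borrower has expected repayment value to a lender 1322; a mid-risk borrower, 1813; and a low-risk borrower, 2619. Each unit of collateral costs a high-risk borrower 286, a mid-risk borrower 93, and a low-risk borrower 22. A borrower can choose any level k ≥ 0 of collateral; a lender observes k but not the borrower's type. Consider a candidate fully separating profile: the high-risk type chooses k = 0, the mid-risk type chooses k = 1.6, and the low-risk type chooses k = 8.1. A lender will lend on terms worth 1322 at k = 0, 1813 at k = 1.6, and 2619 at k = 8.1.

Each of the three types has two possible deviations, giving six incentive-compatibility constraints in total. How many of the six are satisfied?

4

Low-risk (own payoff 2619 − 22×8.1 = 2440.8): to k=0 gives 1322 → no gain ✓; to k=1.6 gives 1813 − 22×1.6 = 1777.8 → no gain ✓.
Mid-risk (own payoff 1813 − 93×1.6 = 1664.2): to k=0 gives 1322 → no gain ✓; to k=8.1 gives 2619 − 93×8.1 = 1865.7 → profitable ✗.
High-risk (own payoff 1322): to k=1.6 gives 1813 − 286×1.6 = 1355.4 → profitable ✗; to k=8.1 gives 2619 − 286×8.1 = 302.4 → no gain ✓.
4 of the 6 constraints hold; not an equilibrium.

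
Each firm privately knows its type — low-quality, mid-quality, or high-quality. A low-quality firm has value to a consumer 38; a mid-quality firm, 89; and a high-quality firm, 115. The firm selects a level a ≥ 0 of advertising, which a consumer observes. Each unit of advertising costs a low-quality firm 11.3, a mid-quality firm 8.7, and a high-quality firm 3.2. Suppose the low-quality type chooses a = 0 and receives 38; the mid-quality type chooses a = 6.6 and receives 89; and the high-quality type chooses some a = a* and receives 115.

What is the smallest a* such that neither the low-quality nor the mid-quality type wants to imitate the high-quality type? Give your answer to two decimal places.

9.59

Mid-quality type (on-path payoff 89 − 8.7×6.6 = 31.58) won't mimic when 31.58 ≥ 115 − 8.7·a*, i.e. a* ≥ 9.59.
Low-quality type (on-path payoff 38) won't mimic when 38 ≥ 115 − 11.3·a*, i.e. a* ≥ 6.81.
Both must hold, so a* = max(6.81, 9.59) = 9.59. The mid-quality type's constraint binds.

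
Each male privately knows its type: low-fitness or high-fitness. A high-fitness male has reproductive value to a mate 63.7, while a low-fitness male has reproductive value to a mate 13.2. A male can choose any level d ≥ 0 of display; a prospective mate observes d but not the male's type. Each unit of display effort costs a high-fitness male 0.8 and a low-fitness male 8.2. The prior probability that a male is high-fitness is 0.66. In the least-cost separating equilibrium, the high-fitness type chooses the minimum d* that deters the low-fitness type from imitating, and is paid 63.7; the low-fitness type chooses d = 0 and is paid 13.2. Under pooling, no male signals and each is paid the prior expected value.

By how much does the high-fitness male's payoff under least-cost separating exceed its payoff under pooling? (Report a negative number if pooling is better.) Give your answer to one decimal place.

12.2

Least-cost separating signal: d* solves 13.2 = 63.7 − 8.2·d*, so d* = (63.7 − 13.2)/8.2 ≈ 6.1585.
High-fitness type's separating payoff: 63.7 − 0.8 × d* = 63.7 − 0.8 × (63.7 − 13.2)/8.2 = 63.7 − 40.4/8.2 ≈ 58.773.
Pooling payoff: 0.66 × 63.7 + 0.34 × 13.2 = 46.53.
Difference: 58.773 − 46.53 = 12.243, i.e. 12.2 to one decimal place.
The high-fitness type prefers to separate.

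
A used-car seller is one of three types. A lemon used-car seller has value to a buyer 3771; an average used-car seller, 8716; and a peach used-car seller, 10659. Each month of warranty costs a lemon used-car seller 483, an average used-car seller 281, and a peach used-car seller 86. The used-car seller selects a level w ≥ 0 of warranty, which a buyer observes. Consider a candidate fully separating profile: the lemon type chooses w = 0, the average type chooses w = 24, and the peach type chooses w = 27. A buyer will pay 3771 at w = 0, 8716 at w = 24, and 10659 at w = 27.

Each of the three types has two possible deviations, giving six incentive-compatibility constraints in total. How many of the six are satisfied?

Lemon (own payoff 3771): to w=24 gives 8716 − 483×24 = -2876 → no gain ✓; to w=27 gives 10659 − 483×27 = -2382 → no gain ✓.
Peach (own payoff 10659 − 86×27 = 8337): to w=0 gives 3771 → no gain ✓; to w=24 gives 8716 − 86×24 = 6652 → no gain ✓.
Average (own payoff 8716 − 281×24 = 1972): to w=0 gives 3771 → profitable ✗; to w=27 gives 10659 − 281×27 = 3072 → profitable ✗.
4 of the 6 constraints hold; not an equilibrium.

4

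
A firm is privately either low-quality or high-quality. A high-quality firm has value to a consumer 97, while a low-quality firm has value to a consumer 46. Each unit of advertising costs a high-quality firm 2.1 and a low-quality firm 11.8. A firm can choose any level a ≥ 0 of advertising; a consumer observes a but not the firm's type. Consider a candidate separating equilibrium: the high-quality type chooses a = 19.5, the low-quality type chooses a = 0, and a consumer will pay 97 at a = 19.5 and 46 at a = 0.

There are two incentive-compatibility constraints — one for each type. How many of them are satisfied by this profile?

2

High-quality type: signal → 97 − 2.1 × 19.5 = 56.05; deviate to 0 → 46. IC holds (56.05 ≥ 46).
Low-quality type: stay at 0 → 46; mimic → 97 − 11.8 × 19.5 = -133.1. IC holds (46 ≥ -133.1).
2 of 2 constraints hold, so this is a separating equilibrium.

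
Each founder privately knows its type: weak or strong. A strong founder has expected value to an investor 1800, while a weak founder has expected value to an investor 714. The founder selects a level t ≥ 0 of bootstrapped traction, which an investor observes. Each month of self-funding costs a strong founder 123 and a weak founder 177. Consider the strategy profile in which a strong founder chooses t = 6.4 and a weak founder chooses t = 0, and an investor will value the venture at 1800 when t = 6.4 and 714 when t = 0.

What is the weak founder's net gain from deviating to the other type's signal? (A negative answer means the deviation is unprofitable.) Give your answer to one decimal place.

Playing t = 0 the weak founder receives 714.
Deviating to t = 6.4 brings payment 1800 at cost 177 × 6.4 = 1132.8, netting 667.2.
Gain from deviating: 667.2 − 714 = -46.8.
The gain is negative, so the weak type's incentive-compatibility constraint is satisfied.

-46.8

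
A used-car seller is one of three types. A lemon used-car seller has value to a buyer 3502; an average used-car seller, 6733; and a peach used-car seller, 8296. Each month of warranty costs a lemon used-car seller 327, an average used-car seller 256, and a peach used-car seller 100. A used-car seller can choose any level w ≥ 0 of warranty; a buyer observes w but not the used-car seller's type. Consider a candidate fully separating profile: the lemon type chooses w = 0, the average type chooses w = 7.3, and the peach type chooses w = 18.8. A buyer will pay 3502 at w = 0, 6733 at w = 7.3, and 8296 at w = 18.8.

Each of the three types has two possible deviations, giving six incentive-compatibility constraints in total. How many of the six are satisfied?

5

Peach (own payoff 8296 − 100×18.8 = 6416): to w=0 gives 3502 → no gain ✓; to w=7.3 gives 6733 − 100×7.3 = 6003 → no gain ✓.
Lemon (own payoff 3502): to w=7.3 gives 6733 − 327×7.3 = 4345.9 → profitable ✗; to w=18.8 gives 8296 − 327×18.8 = 2148.4 → no gain ✓.
Average (own payoff 6733 − 256×7.3 = 4864.2): to w=0 gives 3502 → no gain ✓; to w=18.8 gives 8296 − 256×18.8 = 3483.2 → no gain ✓.
5 of the 6 constraints hold; not an equilibrium.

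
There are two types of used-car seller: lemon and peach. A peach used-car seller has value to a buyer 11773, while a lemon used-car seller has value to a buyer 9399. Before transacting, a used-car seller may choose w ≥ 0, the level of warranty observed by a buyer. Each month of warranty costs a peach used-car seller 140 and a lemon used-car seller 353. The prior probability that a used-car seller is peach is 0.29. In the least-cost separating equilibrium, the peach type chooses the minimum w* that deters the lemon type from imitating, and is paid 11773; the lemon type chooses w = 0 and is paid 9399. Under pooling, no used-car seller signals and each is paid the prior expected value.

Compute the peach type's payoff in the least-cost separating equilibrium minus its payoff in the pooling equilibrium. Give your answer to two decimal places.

744.01

Least-cost separating signal: w* solves 9399 = 11773 − 353·w*, so w* = (11773 − 9399)/353 ≈ 6.7252.
Peach type's separating payoff: 11773 − 140 × w* = 11773 − 140 × (11773 − 9399)/353 = 11773 − 332360/353 ≈ 10831.4703.
Pooling payoff: 0.29 × 11773 + 0.71 × 9399 = 10087.46.
Difference: 10831.4703 − 10087.46 = 744.0103, i.e. 744.01 to two decimal places.
The peach type prefers to separate.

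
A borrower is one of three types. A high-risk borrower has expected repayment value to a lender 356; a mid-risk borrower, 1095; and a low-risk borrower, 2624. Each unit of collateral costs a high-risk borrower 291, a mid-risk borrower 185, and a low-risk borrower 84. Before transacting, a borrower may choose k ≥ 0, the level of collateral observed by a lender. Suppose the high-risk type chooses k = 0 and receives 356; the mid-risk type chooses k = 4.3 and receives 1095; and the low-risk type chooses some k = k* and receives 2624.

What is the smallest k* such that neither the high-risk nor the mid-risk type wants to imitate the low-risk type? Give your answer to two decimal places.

High-risk type (on-path payoff 356) won't mimic when 356 ≥ 2624 − 291·k*, i.e. k* ≥ 7.79.
Mid-risk type (on-path payoff 1095 − 185×4.3 = 299.5) won't mimic when 299.5 ≥ 2624 − 185·k*, i.e. k* ≥ 12.56.
Both must hold, so k* = max(7.79, 12.56) = 12.56. The mid-risk type's constraint binds.

12.56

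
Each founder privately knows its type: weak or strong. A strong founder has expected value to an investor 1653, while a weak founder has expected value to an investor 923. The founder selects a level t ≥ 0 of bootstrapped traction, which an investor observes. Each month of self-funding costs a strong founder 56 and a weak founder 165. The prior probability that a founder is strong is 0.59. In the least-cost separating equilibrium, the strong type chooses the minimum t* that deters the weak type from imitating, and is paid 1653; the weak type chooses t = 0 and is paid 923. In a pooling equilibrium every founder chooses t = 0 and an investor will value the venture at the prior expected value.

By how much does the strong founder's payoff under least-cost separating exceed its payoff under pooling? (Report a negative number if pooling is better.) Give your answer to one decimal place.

51.5

Least-cost separating signal: t* solves 923 = 1653 − 165·t*, so t* = (1653 − 923)/165 ≈ 4.4242.
Strong type's separating payoff: 1653 − 56 × t* = 1653 − 56 × (1653 − 923)/165 = 1653 − 40880/165 ≈ 1405.242.
Pooling payoff: 0.59 × 1653 + 0.41 × 923 = 1353.7.
Difference: 1405.242 − 1353.7 = 51.542, i.e. 51.5 to one decimal place.
The strong type prefers to separate.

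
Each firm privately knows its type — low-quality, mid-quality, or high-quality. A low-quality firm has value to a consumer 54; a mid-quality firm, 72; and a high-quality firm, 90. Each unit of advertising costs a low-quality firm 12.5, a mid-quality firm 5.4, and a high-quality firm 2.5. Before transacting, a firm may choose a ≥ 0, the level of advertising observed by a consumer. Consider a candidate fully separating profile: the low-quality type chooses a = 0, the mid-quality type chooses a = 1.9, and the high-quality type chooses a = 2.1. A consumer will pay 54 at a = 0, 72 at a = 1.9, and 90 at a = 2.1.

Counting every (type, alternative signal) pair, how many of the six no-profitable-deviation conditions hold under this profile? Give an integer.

4

High-quality (own payoff 90 − 2.5×2.1 = 84.75): to a=0 gives 54 → no gain ✓; to a=1.9 gives 72 − 2.5×1.9 = 67.25 → no gain ✓.
Mid-quality (own payoff 72 − 5.4×1.9 = 61.74): to a=0 gives 54 → no gain ✓; to a=2.1 gives 90 − 5.4×2.1 = 78.66 → profitable ✗.
Low-quality (own payoff 54): to a=1.9 gives 72 − 12.5×1.9 = 48.25 → no gain ✓; to a=2.1 gives 90 − 12.5×2.1 = 63.75 → profitable ✗.
4 of the 6 constraints hold; not an equilibrium.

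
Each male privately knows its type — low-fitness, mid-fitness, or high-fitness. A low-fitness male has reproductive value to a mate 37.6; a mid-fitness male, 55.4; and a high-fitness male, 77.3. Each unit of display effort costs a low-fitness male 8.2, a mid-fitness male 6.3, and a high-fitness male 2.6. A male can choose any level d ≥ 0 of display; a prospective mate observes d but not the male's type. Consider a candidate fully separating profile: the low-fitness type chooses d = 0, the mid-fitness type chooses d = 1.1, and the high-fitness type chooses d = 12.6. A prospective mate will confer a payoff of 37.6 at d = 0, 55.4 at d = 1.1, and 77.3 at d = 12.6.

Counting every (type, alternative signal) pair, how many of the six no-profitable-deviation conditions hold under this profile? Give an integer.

4

Low-fitness (own payoff 37.6): to d=1.1 gives 55.4 − 8.2×1.1 = 46.38 → profitable ✗; to d=12.6 gives 77.3 − 8.2×12.6 = -26.02 → no gain ✓.
High-fitness (own payoff 77.3 − 2.6×12.6 = 44.54): to d=0 gives 37.6 → no gain ✓; to d=1.1 gives 55.4 − 2.6×1.1 = 52.54 → profitable ✗.
Mid-fitness (own payoff 55.4 − 6.3×1.1 = 48.47): to d=0 gives 37.6 → no gain ✓; to d=12.6 gives 77.3 − 6.3×12.6 = -2.08 → no gain ✓.
4 of the 6 constraints hold; not an equilibrium.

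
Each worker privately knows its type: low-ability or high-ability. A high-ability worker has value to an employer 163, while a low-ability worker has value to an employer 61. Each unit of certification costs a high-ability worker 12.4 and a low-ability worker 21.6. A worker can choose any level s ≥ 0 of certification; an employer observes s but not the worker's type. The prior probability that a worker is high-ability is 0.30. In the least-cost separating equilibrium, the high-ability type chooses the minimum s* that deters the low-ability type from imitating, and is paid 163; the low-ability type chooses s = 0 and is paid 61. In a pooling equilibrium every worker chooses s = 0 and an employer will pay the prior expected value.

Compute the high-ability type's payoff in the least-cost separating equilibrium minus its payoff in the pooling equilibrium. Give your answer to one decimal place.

12.8

Least-cost separating signal: s* solves 61 = 163 − 21.6·s*, so s* = (163 − 61)/21.6 ≈ 4.7222.
High-ability type's separating payoff: 163 − 12.4 × s* = 163 − 12.4 × (163 − 61)/21.6 = 163 − 1264.8/21.6 ≈ 104.444.
Pooling payoff: 0.30 × 163 + 0.70 × 61 = 91.6.
Difference: 104.444 − 91.6 = 12.844, i.e. 12.8 to one decimal place.
The high-ability type prefers to separate.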